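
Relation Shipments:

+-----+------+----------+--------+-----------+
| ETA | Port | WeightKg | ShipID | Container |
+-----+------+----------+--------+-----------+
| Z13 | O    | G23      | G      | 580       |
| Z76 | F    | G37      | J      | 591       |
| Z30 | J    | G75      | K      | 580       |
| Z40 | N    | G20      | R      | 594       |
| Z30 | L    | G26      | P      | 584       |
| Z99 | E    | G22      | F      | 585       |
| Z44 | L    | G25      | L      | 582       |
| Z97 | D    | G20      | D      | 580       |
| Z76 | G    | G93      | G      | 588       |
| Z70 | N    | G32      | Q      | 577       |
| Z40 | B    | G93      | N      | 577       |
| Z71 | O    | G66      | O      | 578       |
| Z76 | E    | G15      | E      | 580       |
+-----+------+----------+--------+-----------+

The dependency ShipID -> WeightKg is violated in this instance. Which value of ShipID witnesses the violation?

ShipID=G: 2 rows → WeightKg takes values {G23, G93} — violation
ShipID=J: 1 row → WeightKg = G37 ✓
ShipID=K: 1 row → WeightKg = G75 ✓
ShipID=R: 1 row → WeightKg = G20 ✓
ShipID=P: 1 row → WeightKg = G26 ✓
ShipID=F: 1 row → WeightKg = G22 ✓
ShipID=L: 1 row → WeightKg = G25 ✓
ShipID=D: 1 row → WeightKg = G20 ✓
ShipID=Q: 1 row → WeightKg = G32 ✓
ShipID=N: 1 row → WeightKg = G93 ✓
ShipID=O: 1 row → WeightKg = G66 ✓
ShipID=E: 1 row → WeightKg = G15 ✓
The only ShipID value with inconsistent WeightKg is ShipID=G.

G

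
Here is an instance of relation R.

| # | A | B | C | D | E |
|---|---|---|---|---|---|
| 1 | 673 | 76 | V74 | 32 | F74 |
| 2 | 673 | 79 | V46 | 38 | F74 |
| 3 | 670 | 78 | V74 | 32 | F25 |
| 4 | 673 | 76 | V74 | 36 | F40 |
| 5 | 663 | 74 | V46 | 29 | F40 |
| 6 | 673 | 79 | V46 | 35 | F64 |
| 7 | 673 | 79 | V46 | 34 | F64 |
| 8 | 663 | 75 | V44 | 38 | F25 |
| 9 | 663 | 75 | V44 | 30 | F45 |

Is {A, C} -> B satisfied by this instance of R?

Yes

(A=673, C=V74): rows 1, 4 → B = 76, 76 ✓
(A=673, C=V46): rows 2, 6, 7 → B = 79, 79, 79 ✓
(A=670, C=V74): row 3 → B = 78 ✓
(A=663, C=V46): row 5 → B = 74 ✓
(A=663, C=V44): rows 8, 9 → B = 75, 75 ✓
Every {A, C} value is associated with a single B value, so {A, C} -> B holds.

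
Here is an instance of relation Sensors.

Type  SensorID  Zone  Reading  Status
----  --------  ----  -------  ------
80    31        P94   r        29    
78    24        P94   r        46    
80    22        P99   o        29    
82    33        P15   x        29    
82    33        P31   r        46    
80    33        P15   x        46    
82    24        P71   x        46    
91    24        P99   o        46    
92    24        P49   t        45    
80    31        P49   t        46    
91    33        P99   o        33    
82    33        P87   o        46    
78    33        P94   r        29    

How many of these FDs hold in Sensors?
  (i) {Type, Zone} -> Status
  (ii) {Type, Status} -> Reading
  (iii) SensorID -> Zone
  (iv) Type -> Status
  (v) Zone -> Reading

(i) {Type, Zone} -> Status: (Type=78, Zone=P94): 2 rows → Status takes values {46, 29} — violation; (Type=91, Zone=P99): 2 rows → Status takes values {46, 33} — violation — fails.
(ii) {Type, Status} -> Reading: (Type=80, Status=29): 2 rows → Reading takes values {r, o} — violation; (Type=82, Status=46): 3 rows → Reading takes values {r, x, o} — violation; (Type=80, Status=46): 2 rows → Reading takes values {x, t} — violation — fails.
(iii) SensorID -> Zone: SensorID=31: 2 rows → Zone takes values {P94, P49} — violation; SensorID=24: 4 rows → Zone takes values {P94, P71, P99, P49} — violation; SensorID=33: 6 rows → Zone takes values {P15, P31, P99, P87, P94} — violation — fails.
(iv) Type -> Status: Type=80: 4 rows → Status takes values {29, 46} — violation; Type=78: 2 rows → Status takes values {46, 29} — violation; Type=82: 4 rows → Status takes values {29, 46} — violation; Type=91: 2 rows → Status takes values {46, 33} — violation — fails.
(v) Zone -> Reading: every LHS value maps to a single RHS value — holds.
1 of the 5 dependencies holds.

1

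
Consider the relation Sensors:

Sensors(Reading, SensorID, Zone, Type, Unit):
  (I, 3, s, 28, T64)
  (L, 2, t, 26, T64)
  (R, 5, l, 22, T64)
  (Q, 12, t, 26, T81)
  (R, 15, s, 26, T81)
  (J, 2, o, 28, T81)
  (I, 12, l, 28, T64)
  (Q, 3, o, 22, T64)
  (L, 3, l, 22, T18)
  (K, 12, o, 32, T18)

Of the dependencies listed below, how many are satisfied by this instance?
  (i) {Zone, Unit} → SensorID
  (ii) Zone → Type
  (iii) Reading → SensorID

(i) {Zone, Unit} → SensorID: (Zone=l, Unit=T64): 2 rows → SensorID takes values {5, 12} — violation — fails.
(ii) Zone → Type: Zone=s: 2 rows → Type takes values {28, 26} — violation; Zone=l: 3 rows → Type takes values {22, 28} — violation; Zone=o: 3 rows → Type takes values {28, 22, 32} — violation — fails.
(iii) Reading → SensorID: Reading=I: 2 rows → SensorID takes values {3, 12} — violation; Reading=L: 2 rows → SensorID takes values {2, 3} — violation; Reading=R: 2 rows → SensorID takes values {5, 15} — violation; Reading=Q: 2 rows → SensorID takes values {12, 3} — violation — fails.
None of the 3 dependencies hold.

0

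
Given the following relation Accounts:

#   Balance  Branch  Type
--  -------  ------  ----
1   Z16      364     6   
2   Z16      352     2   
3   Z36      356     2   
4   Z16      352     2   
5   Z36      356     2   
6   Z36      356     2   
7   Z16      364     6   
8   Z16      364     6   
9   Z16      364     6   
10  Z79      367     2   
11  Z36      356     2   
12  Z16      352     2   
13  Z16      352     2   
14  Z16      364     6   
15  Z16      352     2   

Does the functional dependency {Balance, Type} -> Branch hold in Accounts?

(Balance=Z16, Type=6): rows 1, 7, 8, 9, 14 → Branch = 364, 364, 364, 364, 364 ✓
(Balance=Z16, Type=2): rows 2, 4, 12, 13, 15 → Branch = 352, 352, 352, 352, 352 ✓
(Balance=Z36, Type=2): rows 3, 5, 6, 11 → Branch = 356, 356, 356, 356 ✓
(Balance=Z79, Type=2): row 10 → Branch = 367 ✓
Every {Balance, Type} value is associated with a single Branch value, so {Balance, Type} -> Branch holds.

Yes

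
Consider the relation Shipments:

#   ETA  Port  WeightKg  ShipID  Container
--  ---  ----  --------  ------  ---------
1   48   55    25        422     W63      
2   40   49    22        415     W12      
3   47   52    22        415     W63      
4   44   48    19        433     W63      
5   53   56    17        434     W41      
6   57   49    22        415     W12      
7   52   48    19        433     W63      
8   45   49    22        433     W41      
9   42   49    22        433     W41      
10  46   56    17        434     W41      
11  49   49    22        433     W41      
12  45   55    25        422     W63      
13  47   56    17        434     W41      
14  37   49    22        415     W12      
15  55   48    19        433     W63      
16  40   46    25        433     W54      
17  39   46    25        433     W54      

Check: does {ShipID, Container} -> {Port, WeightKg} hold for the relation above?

(ShipID=422, Container=W63): rows 1, 12 → {Port,WeightKg} = (55, 25), (55, 25) ✓
(ShipID=415, Container=W12): rows 2, 6, 14 → {Port,WeightKg} = (49, 22), (49, 22), (49, 22) ✓
(ShipID=415, Container=W63): row 3 → {Port,WeightKg} = (52, 22) ✓
(ShipID=433, Container=W63): rows 4, 7, 15 → {Port,WeightKg} = (48, 19), (48, 19), (48, 19) ✓
(ShipID=434, Container=W41): rows 5, 10, 13 → {Port,WeightKg} = (56, 17), (56, 17), (56, 17) ✓
(ShipID=433, Container=W41): rows 8, 9, 11 → {Port,WeightKg} = (49, 22), (49, 22), (49, 22) ✓
(ShipID=433, Container=W54): rows 16, 17 → {Port,WeightKg} = (46, 25), (46, 25) ✓
Every {ShipID, Container} value is associated with a single {Port, WeightKg} value, so {ShipID, Container} -> {Port, WeightKg} holds.

Yes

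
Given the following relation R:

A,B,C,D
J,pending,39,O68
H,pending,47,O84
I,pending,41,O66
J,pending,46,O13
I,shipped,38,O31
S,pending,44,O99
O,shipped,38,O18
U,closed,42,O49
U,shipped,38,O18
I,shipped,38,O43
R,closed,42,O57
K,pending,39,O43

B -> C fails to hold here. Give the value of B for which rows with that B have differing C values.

pending

B=pending: 6 rows → C takes values {39, 47, 41, 46, 44} — violation
B=shipped: 4 rows → C = 38, 38, 38, 38 ✓
B=closed: 2 rows → C = 42, 42 ✓
The only B value with inconsistent C is B=pending.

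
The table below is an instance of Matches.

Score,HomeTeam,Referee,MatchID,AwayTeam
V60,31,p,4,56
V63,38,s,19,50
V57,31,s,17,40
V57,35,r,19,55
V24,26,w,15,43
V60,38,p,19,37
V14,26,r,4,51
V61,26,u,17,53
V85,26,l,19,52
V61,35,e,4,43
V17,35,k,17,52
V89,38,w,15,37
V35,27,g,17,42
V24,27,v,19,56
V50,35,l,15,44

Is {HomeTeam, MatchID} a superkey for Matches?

No

Two distinct rows share (HomeTeam=38, MatchID=19), so {HomeTeam, MatchID} does not determine every attribute — not a superkey.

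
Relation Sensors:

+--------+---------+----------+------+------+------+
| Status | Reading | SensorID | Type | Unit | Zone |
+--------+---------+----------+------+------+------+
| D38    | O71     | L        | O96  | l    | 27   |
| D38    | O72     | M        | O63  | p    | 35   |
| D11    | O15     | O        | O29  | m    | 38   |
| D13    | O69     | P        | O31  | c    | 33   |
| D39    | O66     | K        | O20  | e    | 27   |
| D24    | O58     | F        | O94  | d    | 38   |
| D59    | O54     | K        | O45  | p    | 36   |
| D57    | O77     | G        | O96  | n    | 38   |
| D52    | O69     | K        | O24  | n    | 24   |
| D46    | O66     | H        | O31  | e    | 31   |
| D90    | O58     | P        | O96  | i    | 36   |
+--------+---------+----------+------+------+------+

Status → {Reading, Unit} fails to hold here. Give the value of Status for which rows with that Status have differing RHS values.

D38

Status=D38: 2 rows → {Reading,Unit} takes values {(O71, l), (O72, p)} — violation
Status=D11: 1 row → {Reading,Unit} = (O15, m) ✓
Status=D13: 1 row → {Reading,Unit} = (O69, c) ✓
Status=D39: 1 row → {Reading,Unit} = (O66, e) ✓
Status=D24: 1 row → {Reading,Unit} = (O58, d) ✓
Status=D59: 1 row → {Reading,Unit} = (O54, p) ✓
Status=D57: 1 row → {Reading,Unit} = (O77, n) ✓
Status=D52: 1 row → {Reading,Unit} = (O69, n) ✓
Status=D46: 1 row → {Reading,Unit} = (O66, e) ✓
Status=D90: 1 row → {Reading,Unit} = (O58, i) ✓
The only Status value with inconsistent RHS is Status=D38.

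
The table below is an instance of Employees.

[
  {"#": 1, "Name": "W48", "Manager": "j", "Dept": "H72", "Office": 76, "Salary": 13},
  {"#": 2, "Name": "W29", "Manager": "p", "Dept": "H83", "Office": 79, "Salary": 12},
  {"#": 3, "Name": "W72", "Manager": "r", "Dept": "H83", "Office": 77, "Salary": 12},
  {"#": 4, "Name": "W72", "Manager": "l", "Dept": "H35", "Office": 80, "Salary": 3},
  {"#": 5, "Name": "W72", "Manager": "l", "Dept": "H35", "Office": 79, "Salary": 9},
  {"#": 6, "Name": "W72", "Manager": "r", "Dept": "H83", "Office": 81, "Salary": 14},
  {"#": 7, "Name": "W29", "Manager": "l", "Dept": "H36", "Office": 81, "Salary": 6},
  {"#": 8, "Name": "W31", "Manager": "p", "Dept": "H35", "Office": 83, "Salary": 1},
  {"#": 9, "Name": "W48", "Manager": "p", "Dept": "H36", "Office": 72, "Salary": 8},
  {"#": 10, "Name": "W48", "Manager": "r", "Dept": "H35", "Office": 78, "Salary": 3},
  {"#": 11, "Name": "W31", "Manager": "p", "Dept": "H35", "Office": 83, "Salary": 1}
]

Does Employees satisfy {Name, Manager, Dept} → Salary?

No

(Name=W48, Manager=j, Dept=H72): row 1 → Salary = 13 ✓
(Name=W29, Manager=p, Dept=H83): row 2 → Salary = 12 ✓
(Name=W72, Manager=r, Dept=H83): rows 3, 6 → Salary takes values {12, 14} — violation
(Name=W72, Manager=l, Dept=H35): rows 4, 5 → Salary takes values {3, 9} — violation
(Name=W29, Manager=l, Dept=H36): row 7 → Salary = 6 ✓
(Name=W31, Manager=p, Dept=H35): rows 8, 11 → Salary = 1, 1 ✓
(Name=W48, Manager=p, Dept=H36): row 9 → Salary = 8 ✓
(Name=W48, Manager=r, Dept=H35): row 10 → Salary = 3 ✓
Two rows agree on {Name, Manager, Dept} but differ on Salary, so {Name, Manager, Dept} → Salary does not hold.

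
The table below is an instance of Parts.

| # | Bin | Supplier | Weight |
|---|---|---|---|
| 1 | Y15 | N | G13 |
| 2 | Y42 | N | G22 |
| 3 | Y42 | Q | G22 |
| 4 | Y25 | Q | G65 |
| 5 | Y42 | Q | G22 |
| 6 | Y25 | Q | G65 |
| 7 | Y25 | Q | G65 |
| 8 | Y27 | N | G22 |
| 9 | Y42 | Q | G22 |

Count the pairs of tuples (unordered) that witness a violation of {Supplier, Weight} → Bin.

1

(Supplier=N, Weight=G22): violating pairs (2,8) — 1 pair.
(Supplier=Q, Weight=G22): all 3 rows agree on Bin — 0 pairs.
(Supplier=Q, Weight=G65): all 3 rows agree on Bin — 0 pairs.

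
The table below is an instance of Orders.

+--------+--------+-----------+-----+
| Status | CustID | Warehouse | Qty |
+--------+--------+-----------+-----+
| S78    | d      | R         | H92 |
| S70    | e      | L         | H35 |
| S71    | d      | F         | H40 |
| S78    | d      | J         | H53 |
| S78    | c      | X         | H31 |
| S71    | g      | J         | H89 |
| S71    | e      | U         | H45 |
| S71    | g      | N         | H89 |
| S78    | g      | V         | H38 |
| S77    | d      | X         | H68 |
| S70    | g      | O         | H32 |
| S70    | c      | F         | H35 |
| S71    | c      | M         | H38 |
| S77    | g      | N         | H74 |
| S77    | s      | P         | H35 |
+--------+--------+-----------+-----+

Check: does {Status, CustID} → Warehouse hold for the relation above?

No

(Status=S78, CustID=d): 2 rows → Warehouse takes values {R, J} — violation
(Status=S70, CustID=e): 1 row → Warehouse = L ✓
(Status=S71, CustID=d): 1 row → Warehouse = F ✓
(Status=S78, CustID=c): 1 row → Warehouse = X ✓
(Status=S71, CustID=g): 2 rows → Warehouse takes values {J, N} — violation
(Status=S71, CustID=e): 1 row → Warehouse = U ✓
(Status=S78, CustID=g): 1 row → Warehouse = V ✓
(Status=S77, CustID=d): 1 row → Warehouse = X ✓
(Status=S70, CustID=g): 1 row → Warehouse = O ✓
(Status=S70, CustID=c): 1 row → Warehouse = F ✓
(Status=S71, CustID=c): 1 row → Warehouse = M ✓
(Status=S77, CustID=g): 1 row → Warehouse = N ✓
(Status=S77, CustID=s): 1 row → Warehouse = P ✓
Two rows agree on {Status, CustID} but differ on Warehouse, so {Status, CustID} → Warehouse does not hold.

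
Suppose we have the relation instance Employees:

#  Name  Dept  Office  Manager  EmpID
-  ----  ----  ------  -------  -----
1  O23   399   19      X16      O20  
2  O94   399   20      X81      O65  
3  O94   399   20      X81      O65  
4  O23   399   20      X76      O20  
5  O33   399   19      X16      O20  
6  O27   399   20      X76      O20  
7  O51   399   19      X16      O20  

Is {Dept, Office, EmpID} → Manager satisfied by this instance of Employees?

(Dept=399, Office=19, EmpID=O20): rows 1, 5, 7 → Manager = X16, X16, X16 ✓
(Dept=399, Office=20, EmpID=O65): rows 2, 3 → Manager = X81, X81 ✓
(Dept=399, Office=20, EmpID=O20): rows 4, 6 → Manager = X76, X76 ✓
Every {Dept, Office, EmpID} value is associated with a single Manager value, so {Dept, Office, EmpID} → Manager holds.

Yes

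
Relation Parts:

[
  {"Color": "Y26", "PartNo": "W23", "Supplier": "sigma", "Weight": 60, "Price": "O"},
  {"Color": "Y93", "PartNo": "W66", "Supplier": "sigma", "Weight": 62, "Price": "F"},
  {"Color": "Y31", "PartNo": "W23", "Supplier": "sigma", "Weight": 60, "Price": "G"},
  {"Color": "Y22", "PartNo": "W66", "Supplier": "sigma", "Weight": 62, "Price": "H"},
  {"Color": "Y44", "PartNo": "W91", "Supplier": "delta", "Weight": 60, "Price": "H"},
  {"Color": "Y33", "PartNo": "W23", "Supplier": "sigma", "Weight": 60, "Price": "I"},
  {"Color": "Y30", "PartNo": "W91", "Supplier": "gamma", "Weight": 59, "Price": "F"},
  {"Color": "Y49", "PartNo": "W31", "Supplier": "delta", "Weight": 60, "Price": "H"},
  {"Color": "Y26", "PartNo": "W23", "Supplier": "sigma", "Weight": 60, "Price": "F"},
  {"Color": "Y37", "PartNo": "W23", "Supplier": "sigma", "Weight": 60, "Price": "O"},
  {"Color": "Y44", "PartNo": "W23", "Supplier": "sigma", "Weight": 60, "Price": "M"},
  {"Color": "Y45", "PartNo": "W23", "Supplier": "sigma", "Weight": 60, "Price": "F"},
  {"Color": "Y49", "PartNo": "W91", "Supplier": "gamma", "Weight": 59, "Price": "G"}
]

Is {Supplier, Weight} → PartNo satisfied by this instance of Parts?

(Supplier=sigma, Weight=60): 7 rows → PartNo = W23, W23, W23, W23, W23, W23, W23 ✓
(Supplier=sigma, Weight=62): 2 rows → PartNo = W66, W66 ✓
(Supplier=delta, Weight=60): 2 rows → PartNo takes values {W91, W31} — violation
(Supplier=gamma, Weight=59): 2 rows → PartNo = W91, W91 ✓
Two rows agree on {Supplier, Weight} but differ on PartNo, so {Supplier, Weight} → PartNo does not hold.

No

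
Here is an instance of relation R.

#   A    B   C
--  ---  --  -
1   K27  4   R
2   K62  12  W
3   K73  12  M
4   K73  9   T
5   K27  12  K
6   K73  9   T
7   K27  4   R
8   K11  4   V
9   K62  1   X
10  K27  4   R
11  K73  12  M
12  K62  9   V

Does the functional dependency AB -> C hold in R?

Yes

(A=K27, B=4): rows 1, 7, 10 → C = R, R, R ✓
(A=K62, B=12): row 2 → C = W ✓
(A=K73, B=12): rows 3, 11 → C = M, M ✓
(A=K73, B=9): rows 4, 6 → C = T, T ✓
(A=K27, B=12): row 5 → C = K ✓
(A=K11, B=4): row 8 → C = V ✓
(A=K62, B=1): row 9 → C = X ✓
(A=K62, B=9): row 12 → C = V ✓
Every AB value is associated with a single C value, so AB -> C holds.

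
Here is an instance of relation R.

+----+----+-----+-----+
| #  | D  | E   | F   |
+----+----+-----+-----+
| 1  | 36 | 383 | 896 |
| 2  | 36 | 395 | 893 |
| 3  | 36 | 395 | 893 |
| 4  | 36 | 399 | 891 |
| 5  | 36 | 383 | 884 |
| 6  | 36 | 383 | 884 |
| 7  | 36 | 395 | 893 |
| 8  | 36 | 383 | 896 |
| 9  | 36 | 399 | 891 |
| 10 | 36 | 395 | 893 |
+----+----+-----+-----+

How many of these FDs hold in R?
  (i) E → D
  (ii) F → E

(i) E → D: every LHS value maps to a single RHS value — holds.
(ii) F → E: every LHS value maps to a single RHS value — holds.
2 of the 2 dependencies hold.

2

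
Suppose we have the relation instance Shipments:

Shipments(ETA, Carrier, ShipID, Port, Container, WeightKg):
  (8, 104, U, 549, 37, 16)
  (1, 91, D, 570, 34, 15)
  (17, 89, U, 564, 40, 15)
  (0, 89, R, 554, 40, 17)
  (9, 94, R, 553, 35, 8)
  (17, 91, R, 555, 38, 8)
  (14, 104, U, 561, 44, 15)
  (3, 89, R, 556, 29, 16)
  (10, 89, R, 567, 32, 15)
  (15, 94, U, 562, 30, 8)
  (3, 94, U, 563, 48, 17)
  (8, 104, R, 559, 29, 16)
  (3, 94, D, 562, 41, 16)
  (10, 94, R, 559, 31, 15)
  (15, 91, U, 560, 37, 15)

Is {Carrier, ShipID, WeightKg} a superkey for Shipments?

All 15 rows have distinct {Carrier, ShipID, WeightKg} values, so {Carrier, ShipID, WeightKg} → (all attributes) holds and {Carrier, ShipID, WeightKg} is a superkey.

Yes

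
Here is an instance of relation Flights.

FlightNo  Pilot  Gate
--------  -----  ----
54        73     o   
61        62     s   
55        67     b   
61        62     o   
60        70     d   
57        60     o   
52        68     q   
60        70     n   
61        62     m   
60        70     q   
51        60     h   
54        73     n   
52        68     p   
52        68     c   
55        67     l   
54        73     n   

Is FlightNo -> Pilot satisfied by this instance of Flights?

Yes

FlightNo=54: 3 rows → Pilot = 73, 73, 73 ✓
FlightNo=61: 3 rows → Pilot = 62, 62, 62 ✓
FlightNo=55: 2 rows → Pilot = 67, 67 ✓
FlightNo=60: 3 rows → Pilot = 70, 70, 70 ✓
FlightNo=57: 1 row → Pilot = 60 ✓
FlightNo=52: 3 rows → Pilot = 68, 68, 68 ✓
FlightNo=51: 1 row → Pilot = 60 ✓
Every FlightNo value is associated with a single Pilot value, so FlightNo -> Pilot holds.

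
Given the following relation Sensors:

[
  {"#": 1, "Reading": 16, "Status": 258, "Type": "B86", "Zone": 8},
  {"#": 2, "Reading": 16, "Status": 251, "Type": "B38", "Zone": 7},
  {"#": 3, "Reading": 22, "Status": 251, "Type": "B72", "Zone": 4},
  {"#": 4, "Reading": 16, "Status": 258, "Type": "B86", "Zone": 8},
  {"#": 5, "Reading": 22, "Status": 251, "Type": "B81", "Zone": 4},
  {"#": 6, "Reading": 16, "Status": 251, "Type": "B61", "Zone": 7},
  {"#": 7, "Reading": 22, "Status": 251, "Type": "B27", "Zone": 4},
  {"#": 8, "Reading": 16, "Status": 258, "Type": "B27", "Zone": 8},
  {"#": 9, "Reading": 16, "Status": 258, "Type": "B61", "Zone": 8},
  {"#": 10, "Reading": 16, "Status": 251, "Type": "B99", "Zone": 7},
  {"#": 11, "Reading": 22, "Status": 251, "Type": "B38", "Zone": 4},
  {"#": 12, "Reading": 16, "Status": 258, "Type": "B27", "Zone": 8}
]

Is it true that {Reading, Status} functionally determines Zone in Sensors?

(Reading=16, Status=258): rows 1, 4, 8, 9, 12 → Zone = 8, 8, 8, 8, 8 ✓
(Reading=16, Status=251): rows 2, 6, 10 → Zone = 7, 7, 7 ✓
(Reading=22, Status=251): rows 3, 5, 7, 11 → Zone = 4, 4, 4, 4 ✓
Every {Reading, Status} value is associated with a single Zone value, so {Reading, Status} → Zone holds.

Yes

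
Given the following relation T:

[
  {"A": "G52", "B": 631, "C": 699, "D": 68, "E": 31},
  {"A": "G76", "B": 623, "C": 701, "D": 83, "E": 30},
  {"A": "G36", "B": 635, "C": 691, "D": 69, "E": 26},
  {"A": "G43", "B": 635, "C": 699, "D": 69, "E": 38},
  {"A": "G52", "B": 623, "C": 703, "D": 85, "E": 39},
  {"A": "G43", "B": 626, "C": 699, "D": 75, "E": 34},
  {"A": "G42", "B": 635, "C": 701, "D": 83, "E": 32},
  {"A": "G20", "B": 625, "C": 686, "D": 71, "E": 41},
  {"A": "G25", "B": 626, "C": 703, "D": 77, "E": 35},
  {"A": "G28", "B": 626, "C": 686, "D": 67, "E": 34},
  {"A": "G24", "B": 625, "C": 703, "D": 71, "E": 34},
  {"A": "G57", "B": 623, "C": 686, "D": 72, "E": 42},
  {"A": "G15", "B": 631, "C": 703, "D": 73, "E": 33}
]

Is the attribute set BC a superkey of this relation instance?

All 13 rows have distinct BC values, so BC → (all attributes) holds and BC is a superkey.

Yes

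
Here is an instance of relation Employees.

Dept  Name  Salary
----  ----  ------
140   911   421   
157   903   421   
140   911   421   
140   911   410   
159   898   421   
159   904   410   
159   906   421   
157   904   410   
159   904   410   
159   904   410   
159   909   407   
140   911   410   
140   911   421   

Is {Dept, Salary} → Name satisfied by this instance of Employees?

No

(Dept=140, Salary=421): 3 rows → Name = 911, 911, 911 ✓
(Dept=157, Salary=421): 1 row → Name = 903 ✓
(Dept=140, Salary=410): 2 rows → Name = 911, 911 ✓
(Dept=159, Salary=421): 2 rows → Name takes values {898, 906} — violation
(Dept=159, Salary=410): 3 rows → Name = 904, 904, 904 ✓
(Dept=157, Salary=410): 1 row → Name = 904 ✓
(Dept=159, Salary=407): 1 row → Name = 909 ✓
Two rows agree on {Dept, Salary} but differ on Name, so {Dept, Salary} → Name does not hold.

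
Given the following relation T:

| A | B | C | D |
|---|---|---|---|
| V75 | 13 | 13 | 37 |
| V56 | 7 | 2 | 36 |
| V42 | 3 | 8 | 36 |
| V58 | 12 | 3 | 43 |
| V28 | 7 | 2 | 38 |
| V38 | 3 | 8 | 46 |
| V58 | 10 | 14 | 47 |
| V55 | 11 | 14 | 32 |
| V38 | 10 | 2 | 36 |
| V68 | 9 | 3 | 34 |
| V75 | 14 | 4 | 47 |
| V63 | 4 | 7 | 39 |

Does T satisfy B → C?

B=13: 1 row → C = 13 ✓
B=7: 2 rows → C = 2, 2 ✓
B=3: 2 rows → C = 8, 8 ✓
B=12: 1 row → C = 3 ✓
B=10: 2 rows → C takes values {14, 2} — violation
B=11: 1 row → C = 14 ✓
B=9: 1 row → C = 3 ✓
B=14: 1 row → C = 4 ✓
B=4: 1 row → C = 7 ✓
Two rows agree on B but differ on C, so B → C does not hold.

No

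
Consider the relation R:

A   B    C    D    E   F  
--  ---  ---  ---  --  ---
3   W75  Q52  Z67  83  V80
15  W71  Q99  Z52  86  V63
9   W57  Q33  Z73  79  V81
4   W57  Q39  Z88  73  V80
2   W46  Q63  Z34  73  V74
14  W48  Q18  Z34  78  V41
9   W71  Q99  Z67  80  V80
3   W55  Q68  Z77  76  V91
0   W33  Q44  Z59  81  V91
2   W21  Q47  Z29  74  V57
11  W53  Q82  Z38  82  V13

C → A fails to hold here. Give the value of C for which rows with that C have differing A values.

Q99

C=Q52: 1 row → A = 3 ✓
C=Q99: 2 rows → A takes values {15, 9} — violation
C=Q33: 1 row → A = 9 ✓
C=Q39: 1 row → A = 4 ✓
C=Q63: 1 row → A = 2 ✓
C=Q18: 1 row → A = 14 ✓
C=Q68: 1 row → A = 3 ✓
C=Q44: 1 row → A = 0 ✓
C=Q47: 1 row → A = 2 ✓
C=Q82: 1 row → A = 11 ✓
The only C value with inconsistent A is C=Q99.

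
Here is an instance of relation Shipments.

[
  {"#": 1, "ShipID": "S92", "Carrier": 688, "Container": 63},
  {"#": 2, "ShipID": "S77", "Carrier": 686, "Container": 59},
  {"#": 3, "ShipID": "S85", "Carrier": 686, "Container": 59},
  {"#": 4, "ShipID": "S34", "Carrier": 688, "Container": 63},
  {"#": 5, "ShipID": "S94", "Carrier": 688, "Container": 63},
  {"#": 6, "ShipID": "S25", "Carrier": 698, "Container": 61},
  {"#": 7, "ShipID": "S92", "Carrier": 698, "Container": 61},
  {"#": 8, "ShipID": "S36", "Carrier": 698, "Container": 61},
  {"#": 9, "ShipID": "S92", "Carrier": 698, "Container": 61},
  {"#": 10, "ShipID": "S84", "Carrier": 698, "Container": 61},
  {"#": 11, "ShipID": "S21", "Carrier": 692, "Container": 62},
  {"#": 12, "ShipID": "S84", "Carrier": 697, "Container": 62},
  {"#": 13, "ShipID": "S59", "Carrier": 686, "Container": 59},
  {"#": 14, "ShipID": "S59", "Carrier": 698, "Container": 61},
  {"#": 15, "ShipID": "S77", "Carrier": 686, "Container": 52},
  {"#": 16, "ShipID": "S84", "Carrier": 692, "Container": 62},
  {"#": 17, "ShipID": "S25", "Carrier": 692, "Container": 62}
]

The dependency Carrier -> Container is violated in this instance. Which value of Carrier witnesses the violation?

686

Carrier=688: rows 1, 4, 5 → Container = 63, 63, 63 ✓
Carrier=686: rows 2, 3, 13, 15 → Container takes values {59, 52} — violation
Carrier=698: rows 6, 7, 8, 9, 10, 14 → Container = 61, 61, 61, 61, 61, 61 ✓
Carrier=692: rows 11, 16, 17 → Container = 62, 62, 62 ✓
Carrier=697: row 12 → Container = 62 ✓
The only Carrier value with inconsistent Container is Carrier=686.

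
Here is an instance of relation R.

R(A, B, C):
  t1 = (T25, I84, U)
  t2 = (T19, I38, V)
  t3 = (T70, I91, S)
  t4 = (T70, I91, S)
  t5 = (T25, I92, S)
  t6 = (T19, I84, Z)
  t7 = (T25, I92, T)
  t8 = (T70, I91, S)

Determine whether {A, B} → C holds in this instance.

No

(A=T25, B=I84): row 1 → C = U ✓
(A=T19, B=I38): row 2 → C = V ✓
(A=T70, B=I91): rows 3, 4, 8 → C = S, S, S ✓
(A=T25, B=I92): rows 5, 7 → C takes values {S, T} — violation
(A=T19, B=I84): row 6 → C = Z ✓
Two rows agree on {A, B} but differ on C, so {A, B} → C does not hold.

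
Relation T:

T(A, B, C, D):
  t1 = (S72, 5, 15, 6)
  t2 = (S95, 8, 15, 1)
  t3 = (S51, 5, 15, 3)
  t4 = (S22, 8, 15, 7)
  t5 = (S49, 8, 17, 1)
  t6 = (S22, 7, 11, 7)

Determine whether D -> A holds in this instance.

D=6: row 1 → A = S72 ✓
D=1: rows 2, 5 → A takes values {S95, S49} — violation
D=3: row 3 → A = S51 ✓
D=7: rows 4, 6 → A = S22, S22 ✓
Two rows agree on D but differ on A, so D -> A does not hold.

No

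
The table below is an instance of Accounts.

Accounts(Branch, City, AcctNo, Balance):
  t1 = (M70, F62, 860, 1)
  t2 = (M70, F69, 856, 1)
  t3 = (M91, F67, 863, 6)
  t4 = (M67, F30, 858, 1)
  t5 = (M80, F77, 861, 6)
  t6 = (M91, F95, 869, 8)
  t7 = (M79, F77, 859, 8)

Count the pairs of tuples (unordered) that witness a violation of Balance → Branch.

4

Balance=1: violating pairs (1,4), (2,4) — 2 pairs.
Balance=6: violating pairs (3,5) — 1 pair.
Balance=8: violating pairs (6,7) — 1 pair.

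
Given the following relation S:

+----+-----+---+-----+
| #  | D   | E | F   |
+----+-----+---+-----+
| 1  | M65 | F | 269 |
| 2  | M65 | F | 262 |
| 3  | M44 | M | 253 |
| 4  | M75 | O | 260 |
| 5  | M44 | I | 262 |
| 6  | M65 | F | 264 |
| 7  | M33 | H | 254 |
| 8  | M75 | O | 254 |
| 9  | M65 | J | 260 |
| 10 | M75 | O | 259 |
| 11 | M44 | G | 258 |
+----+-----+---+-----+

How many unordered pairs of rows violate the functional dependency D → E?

D=M65: violating pairs (1,9), (2,9), (6,9) — 3 pairs.
D=M44: violating pairs (3,5), (3,11), (5,11) — 3 pairs.
D=M75: all 3 rows agree on E — 0 pairs.

6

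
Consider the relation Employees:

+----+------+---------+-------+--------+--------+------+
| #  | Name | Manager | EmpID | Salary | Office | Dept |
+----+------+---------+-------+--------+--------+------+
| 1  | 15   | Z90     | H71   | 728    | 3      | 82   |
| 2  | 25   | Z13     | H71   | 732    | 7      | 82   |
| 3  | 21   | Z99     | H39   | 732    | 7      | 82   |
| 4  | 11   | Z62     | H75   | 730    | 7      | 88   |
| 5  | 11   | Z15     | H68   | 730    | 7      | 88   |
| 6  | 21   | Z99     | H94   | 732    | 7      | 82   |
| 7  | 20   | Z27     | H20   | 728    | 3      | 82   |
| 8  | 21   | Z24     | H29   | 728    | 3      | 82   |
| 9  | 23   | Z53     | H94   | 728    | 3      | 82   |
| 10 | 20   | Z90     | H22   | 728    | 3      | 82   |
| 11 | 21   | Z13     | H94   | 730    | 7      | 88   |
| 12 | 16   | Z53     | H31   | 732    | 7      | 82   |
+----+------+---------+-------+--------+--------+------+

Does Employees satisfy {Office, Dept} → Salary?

Yes

(Office=3, Dept=82): rows 1, 7, 8, 9, 10 → Salary = 728, 728, 728, 728, 728 ✓
(Office=7, Dept=82): rows 2, 3, 6, 12 → Salary = 732, 732, 732, 732 ✓
(Office=7, Dept=88): rows 4, 5, 11 → Salary = 730, 730, 730 ✓
Every {Office, Dept} value is associated with a single Salary value, so {Office, Dept} → Salary holds.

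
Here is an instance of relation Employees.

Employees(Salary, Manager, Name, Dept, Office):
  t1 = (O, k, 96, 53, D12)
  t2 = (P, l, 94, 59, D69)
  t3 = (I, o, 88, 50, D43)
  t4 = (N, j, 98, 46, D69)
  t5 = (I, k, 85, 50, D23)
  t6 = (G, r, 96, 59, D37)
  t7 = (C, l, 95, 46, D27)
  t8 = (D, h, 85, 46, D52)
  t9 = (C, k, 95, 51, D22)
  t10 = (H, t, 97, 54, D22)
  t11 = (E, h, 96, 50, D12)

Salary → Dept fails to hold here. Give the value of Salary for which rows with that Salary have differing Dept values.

Salary=O: row 1 → Dept = 53 ✓
Salary=P: row 2 → Dept = 59 ✓
Salary=I: rows 3, 5 → Dept = 50, 50 ✓
Salary=N: row 4 → Dept = 46 ✓
Salary=G: row 6 → Dept = 59 ✓
Salary=C: rows 7, 9 → Dept takes values {46, 51} — violation
Salary=D: row 8 → Dept = 46 ✓
Salary=H: row 10 → Dept = 54 ✓
Salary=E: row 11 → Dept = 50 ✓
The only Salary value with inconsistent Dept is Salary=C.

C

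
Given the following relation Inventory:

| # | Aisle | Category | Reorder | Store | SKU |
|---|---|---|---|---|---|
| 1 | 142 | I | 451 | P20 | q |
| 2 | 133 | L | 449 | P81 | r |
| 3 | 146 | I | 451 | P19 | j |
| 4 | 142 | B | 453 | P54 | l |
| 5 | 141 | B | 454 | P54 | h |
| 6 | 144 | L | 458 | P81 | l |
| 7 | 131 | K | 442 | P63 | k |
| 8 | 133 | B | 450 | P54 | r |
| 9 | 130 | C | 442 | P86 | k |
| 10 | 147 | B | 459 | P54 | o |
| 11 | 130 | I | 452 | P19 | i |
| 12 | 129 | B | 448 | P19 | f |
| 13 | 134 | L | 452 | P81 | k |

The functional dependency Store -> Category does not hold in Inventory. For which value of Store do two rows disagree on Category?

Store=P20: row 1 → Category = I ✓
Store=P81: rows 2, 6, 13 → Category = L, L, L ✓
Store=P19: rows 3, 11, 12 → Category takes values {I, B} — violation
Store=P54: rows 4, 5, 8, 10 → Category = B, B, B, B ✓
Store=P63: row 7 → Category = K ✓
Store=P86: row 9 → Category = C ✓
The only Store value with inconsistent Category is Store=P19.

P19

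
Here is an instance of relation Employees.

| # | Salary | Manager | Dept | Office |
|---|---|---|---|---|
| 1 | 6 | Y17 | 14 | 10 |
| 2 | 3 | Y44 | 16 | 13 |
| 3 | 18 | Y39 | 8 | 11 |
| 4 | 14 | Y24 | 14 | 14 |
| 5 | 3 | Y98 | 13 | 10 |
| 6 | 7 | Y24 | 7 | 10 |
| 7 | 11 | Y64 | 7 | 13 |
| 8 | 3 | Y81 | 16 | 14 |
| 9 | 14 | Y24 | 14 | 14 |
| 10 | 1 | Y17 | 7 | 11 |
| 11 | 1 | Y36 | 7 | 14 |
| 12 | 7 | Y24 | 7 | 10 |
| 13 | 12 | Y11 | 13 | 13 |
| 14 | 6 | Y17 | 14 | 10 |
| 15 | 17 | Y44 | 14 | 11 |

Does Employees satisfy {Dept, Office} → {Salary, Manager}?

(Dept=14, Office=10): rows 1, 14 → {Salary,Manager} = (6, Y17), (6, Y17) ✓
(Dept=16, Office=13): row 2 → {Salary,Manager} = (3, Y44) ✓
(Dept=8, Office=11): row 3 → {Salary,Manager} = (18, Y39) ✓
(Dept=14, Office=14): rows 4, 9 → {Salary,Manager} = (14, Y24), (14, Y24) ✓
(Dept=13, Office=10): row 5 → {Salary,Manager} = (3, Y98) ✓
(Dept=7, Office=10): rows 6, 12 → {Salary,Manager} = (7, Y24), (7, Y24) ✓
(Dept=7, Office=13): row 7 → {Salary,Manager} = (11, Y64) ✓
(Dept=16, Office=14): row 8 → {Salary,Manager} = (3, Y81) ✓
(Dept=7, Office=11): row 10 → {Salary,Manager} = (1, Y17) ✓
(Dept=7, Office=14): row 11 → {Salary,Manager} = (1, Y36) ✓
(Dept=13, Office=13): row 13 → {Salary,Manager} = (12, Y11) ✓
(Dept=14, Office=11): row 15 → {Salary,Manager} = (17, Y44) ✓
Every {Dept, Office} value is associated with a single {Salary, Manager} value, so {Dept, Office} → {Salary, Manager} holds.

Yes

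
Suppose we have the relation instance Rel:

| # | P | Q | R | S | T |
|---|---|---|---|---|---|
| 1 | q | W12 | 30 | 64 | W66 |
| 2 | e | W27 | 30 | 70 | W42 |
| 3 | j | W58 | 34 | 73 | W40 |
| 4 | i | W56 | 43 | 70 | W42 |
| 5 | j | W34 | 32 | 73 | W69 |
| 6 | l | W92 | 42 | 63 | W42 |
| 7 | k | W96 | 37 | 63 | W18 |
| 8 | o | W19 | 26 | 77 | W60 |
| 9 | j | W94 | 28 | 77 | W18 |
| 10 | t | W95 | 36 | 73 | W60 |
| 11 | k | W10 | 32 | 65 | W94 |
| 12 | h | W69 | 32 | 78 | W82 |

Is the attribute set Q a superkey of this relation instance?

All 12 rows have distinct Q values, so Q → (all attributes) holds and Q is a superkey.

Yes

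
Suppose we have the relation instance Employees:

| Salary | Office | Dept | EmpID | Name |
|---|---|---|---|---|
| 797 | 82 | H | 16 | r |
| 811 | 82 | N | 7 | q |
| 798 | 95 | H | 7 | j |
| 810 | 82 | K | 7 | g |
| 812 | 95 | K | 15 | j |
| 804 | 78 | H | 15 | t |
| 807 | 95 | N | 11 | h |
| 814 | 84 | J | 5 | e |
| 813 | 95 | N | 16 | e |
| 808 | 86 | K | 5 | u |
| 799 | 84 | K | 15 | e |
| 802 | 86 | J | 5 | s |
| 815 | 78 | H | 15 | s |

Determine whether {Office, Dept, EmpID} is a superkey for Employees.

No

Two distinct rows share (Office=78, Dept=H, EmpID=15), so {Office, Dept, EmpID} does not determine every attribute — not a superkey.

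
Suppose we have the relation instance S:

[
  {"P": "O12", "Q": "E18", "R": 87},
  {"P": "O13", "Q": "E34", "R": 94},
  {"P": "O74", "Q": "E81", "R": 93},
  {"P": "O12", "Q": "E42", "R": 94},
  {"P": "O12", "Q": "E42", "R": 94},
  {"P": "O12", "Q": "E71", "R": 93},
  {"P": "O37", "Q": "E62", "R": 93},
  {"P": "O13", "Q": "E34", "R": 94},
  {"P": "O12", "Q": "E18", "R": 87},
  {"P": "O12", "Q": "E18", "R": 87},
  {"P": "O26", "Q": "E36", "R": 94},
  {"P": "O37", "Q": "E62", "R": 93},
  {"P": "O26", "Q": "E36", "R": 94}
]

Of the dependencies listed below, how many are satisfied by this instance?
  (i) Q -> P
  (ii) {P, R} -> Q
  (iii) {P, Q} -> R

(i) Q -> P: every LHS value maps to a single RHS value — holds.
(ii) {P, R} -> Q: every LHS value maps to a single RHS value — holds.
(iii) {P, Q} -> R: every LHS value maps to a single RHS value — holds.
3 of the 3 dependencies hold.

3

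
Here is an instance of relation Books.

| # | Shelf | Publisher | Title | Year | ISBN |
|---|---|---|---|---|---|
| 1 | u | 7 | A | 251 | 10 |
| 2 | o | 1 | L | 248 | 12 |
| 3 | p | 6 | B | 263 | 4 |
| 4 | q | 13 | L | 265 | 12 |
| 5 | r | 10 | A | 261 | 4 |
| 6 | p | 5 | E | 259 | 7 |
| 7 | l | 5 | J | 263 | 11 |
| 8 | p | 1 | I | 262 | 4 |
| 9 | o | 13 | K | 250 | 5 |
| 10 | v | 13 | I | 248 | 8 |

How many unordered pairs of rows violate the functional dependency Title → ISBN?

Title=A: violating pairs (1,5) — 1 pair.
Title=L: all 2 rows agree on ISBN — 0 pairs.
Title=I: violating pairs (8,10) — 1 pair.

2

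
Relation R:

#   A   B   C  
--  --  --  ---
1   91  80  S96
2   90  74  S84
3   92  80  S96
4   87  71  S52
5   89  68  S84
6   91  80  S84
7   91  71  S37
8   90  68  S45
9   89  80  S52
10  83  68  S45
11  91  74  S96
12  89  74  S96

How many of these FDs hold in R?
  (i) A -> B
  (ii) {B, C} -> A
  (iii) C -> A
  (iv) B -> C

0

(i) A -> B: A=91: rows 1, 6, 7, 11 → B takes values {80, 71, 74} — violation; A=90: rows 2, 8 → B takes values {74, 68} — violation; A=89: rows 5, 9, 12 → B takes values {68, 80, 74} — violation — fails.
(ii) {B, C} -> A: (B=80, C=S96): rows 1, 3 → A takes values {91, 92} — violation; (B=68, C=S45): rows 8, 10 → A takes values {90, 83} — violation; (B=74, C=S96): rows 11, 12 → A takes values {91, 89} — violation — fails.
(iii) C -> A: C=S96: rows 1, 3, 11, 12 → A takes values {91, 92, 89} — violation; C=S84: rows 2, 5, 6 → A takes values {90, 89, 91} — violation; C=S52: rows 4, 9 → A takes values {87, 89} — violation; C=S45: rows 8, 10 → A takes values {90, 83} — violation — fails.
(iv) B -> C: B=80: rows 1, 3, 6, 9 → C takes values {S96, S84, S52} — violation; B=74: rows 2, 11, 12 → C takes values {S84, S96} — violation; B=71: rows 4, 7 → C takes values {S52, S37} — violation; B=68: rows 5, 8, 10 → C takes values {S84, S45} — violation — fails.
None of the 4 dependencies hold.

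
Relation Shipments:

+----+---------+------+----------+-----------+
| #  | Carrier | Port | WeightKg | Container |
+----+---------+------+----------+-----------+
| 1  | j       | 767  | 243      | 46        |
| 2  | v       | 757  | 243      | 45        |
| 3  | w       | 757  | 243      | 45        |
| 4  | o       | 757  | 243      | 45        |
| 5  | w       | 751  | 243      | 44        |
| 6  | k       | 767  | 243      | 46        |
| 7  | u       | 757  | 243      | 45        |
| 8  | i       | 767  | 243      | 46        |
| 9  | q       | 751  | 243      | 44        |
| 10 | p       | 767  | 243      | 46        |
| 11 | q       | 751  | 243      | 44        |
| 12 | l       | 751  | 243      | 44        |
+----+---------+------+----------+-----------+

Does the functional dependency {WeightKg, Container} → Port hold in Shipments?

(WeightKg=243, Container=46): rows 1, 6, 8, 10 → Port = 767, 767, 767, 767 ✓
(WeightKg=243, Container=45): rows 2, 3, 4, 7 → Port = 757, 757, 757, 757 ✓
(WeightKg=243, Container=44): rows 5, 9, 11, 12 → Port = 751, 751, 751, 751 ✓
Every {WeightKg, Container} value is associated with a single Port value, so {WeightKg, Container} → Port holds.

Yes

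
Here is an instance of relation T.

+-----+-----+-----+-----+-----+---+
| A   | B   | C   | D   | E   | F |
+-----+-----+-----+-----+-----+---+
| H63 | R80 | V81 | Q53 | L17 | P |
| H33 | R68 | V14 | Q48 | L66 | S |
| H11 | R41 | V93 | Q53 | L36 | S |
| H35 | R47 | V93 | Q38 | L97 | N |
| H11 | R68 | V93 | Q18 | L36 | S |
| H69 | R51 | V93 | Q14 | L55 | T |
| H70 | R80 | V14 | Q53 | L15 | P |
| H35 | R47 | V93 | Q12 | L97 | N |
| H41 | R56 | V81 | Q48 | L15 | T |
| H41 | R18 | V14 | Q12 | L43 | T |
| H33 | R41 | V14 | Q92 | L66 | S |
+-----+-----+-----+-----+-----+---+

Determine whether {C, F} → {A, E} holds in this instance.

(C=V81, F=P): 1 row → {A,E} = (H63, L17) ✓
(C=V14, F=S): 2 rows → {A,E} = (H33, L66), (H33, L66) ✓
(C=V93, F=S): 2 rows → {A,E} = (H11, L36), (H11, L36) ✓
(C=V93, F=N): 2 rows → {A,E} = (H35, L97), (H35, L97) ✓
(C=V93, F=T): 1 row → {A,E} = (H69, L55) ✓
(C=V14, F=P): 1 row → {A,E} = (H70, L15) ✓
(C=V81, F=T): 1 row → {A,E} = (H41, L15) ✓
(C=V14, F=T): 1 row → {A,E} = (H41, L43) ✓
Every {C, F} value is associated with a single {A, E} value, so {C, F} → {A, E} holds.

Yes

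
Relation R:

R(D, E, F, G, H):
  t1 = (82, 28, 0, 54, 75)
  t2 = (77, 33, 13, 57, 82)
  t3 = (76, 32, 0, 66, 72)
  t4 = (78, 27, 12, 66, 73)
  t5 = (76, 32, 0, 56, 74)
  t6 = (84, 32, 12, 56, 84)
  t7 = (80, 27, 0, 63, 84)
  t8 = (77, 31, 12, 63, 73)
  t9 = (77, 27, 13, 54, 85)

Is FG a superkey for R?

All 9 rows have distinct FG values, so FG → (all attributes) holds and FG is a superkey.

Yes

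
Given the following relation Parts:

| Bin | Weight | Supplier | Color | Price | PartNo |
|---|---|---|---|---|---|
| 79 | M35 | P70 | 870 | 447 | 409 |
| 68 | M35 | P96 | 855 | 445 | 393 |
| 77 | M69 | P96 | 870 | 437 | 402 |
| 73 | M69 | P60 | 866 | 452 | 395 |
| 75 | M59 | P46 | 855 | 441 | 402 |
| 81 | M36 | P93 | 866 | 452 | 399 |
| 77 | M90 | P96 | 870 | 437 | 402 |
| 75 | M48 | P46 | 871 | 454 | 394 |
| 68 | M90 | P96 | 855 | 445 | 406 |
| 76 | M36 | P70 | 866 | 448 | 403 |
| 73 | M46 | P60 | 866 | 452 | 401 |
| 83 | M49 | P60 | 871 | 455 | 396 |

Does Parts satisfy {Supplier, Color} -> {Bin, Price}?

(Supplier=P70, Color=870): 1 row → {Bin,Price} = (79, 447) ✓
(Supplier=P96, Color=855): 2 rows → {Bin,Price} = (68, 445), (68, 445) ✓
(Supplier=P96, Color=870): 2 rows → {Bin,Price} = (77, 437), (77, 437) ✓
(Supplier=P60, Color=866): 2 rows → {Bin,Price} = (73, 452), (73, 452) ✓
(Supplier=P46, Color=855): 1 row → {Bin,Price} = (75, 441) ✓
(Supplier=P93, Color=866): 1 row → {Bin,Price} = (81, 452) ✓
(Supplier=P46, Color=871): 1 row → {Bin,Price} = (75, 454) ✓
(Supplier=P70, Color=866): 1 row → {Bin,Price} = (76, 448) ✓
(Supplier=P60, Color=871): 1 row → {Bin,Price} = (83, 455) ✓
Every {Supplier, Color} value is associated with a single {Bin, Price} value, so {Supplier, Color} -> {Bin, Price} holds.

Yes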